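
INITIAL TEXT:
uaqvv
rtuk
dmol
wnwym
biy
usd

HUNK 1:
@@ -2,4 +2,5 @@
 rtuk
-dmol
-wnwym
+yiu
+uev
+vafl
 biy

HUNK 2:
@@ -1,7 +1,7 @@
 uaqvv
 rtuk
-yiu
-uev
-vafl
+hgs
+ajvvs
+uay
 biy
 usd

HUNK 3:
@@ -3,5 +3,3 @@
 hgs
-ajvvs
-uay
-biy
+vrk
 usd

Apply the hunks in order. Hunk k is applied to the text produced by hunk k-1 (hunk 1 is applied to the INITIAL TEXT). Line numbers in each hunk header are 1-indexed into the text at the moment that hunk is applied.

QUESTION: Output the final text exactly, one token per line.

Hunk 1: at line 2 remove [dmol,wnwym] add [yiu,uev,vafl] -> 7 lines: uaqvv rtuk yiu uev vafl biy usd
Hunk 2: at line 1 remove [yiu,uev,vafl] add [hgs,ajvvs,uay] -> 7 lines: uaqvv rtuk hgs ajvvs uay biy usd
Hunk 3: at line 3 remove [ajvvs,uay,biy] add [vrk] -> 5 lines: uaqvv rtuk hgs vrk usd

Answer: uaqvv
rtuk
hgs
vrk
usd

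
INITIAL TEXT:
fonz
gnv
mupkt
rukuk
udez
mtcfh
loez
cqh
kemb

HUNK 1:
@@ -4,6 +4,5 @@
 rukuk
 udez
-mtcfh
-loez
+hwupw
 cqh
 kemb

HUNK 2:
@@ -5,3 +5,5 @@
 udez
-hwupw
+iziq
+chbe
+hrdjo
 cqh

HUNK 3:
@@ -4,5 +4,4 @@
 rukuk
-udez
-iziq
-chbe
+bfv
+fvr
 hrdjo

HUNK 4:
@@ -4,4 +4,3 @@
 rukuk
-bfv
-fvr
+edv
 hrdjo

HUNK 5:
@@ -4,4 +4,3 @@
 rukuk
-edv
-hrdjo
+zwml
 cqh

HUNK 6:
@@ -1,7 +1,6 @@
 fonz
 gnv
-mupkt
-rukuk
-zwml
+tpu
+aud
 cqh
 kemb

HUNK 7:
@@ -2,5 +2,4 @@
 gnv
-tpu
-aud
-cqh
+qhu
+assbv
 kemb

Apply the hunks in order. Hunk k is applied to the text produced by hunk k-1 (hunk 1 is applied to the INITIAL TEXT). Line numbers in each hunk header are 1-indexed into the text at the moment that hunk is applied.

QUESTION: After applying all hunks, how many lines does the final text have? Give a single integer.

Hunk 1: at line 4 remove [mtcfh,loez] add [hwupw] -> 8 lines: fonz gnv mupkt rukuk udez hwupw cqh kemb
Hunk 2: at line 5 remove [hwupw] add [iziq,chbe,hrdjo] -> 10 lines: fonz gnv mupkt rukuk udez iziq chbe hrdjo cqh kemb
Hunk 3: at line 4 remove [udez,iziq,chbe] add [bfv,fvr] -> 9 lines: fonz gnv mupkt rukuk bfv fvr hrdjo cqh kemb
Hunk 4: at line 4 remove [bfv,fvr] add [edv] -> 8 lines: fonz gnv mupkt rukuk edv hrdjo cqh kemb
Hunk 5: at line 4 remove [edv,hrdjo] add [zwml] -> 7 lines: fonz gnv mupkt rukuk zwml cqh kemb
Hunk 6: at line 1 remove [mupkt,rukuk,zwml] add [tpu,aud] -> 6 lines: fonz gnv tpu aud cqh kemb
Hunk 7: at line 2 remove [tpu,aud,cqh] add [qhu,assbv] -> 5 lines: fonz gnv qhu assbv kemb
Final line count: 5

Answer: 5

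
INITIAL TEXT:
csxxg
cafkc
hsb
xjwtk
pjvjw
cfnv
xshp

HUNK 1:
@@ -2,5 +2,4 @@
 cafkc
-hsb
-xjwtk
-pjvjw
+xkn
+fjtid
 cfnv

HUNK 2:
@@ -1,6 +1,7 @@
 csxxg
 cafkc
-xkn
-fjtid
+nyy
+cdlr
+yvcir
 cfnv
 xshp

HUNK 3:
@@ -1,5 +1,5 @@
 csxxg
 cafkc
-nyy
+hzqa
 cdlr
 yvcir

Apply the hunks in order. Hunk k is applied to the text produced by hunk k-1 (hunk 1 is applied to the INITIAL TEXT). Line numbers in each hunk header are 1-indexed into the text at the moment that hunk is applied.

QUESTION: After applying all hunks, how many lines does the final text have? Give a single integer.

Hunk 1: at line 2 remove [hsb,xjwtk,pjvjw] add [xkn,fjtid] -> 6 lines: csxxg cafkc xkn fjtid cfnv xshp
Hunk 2: at line 1 remove [xkn,fjtid] add [nyy,cdlr,yvcir] -> 7 lines: csxxg cafkc nyy cdlr yvcir cfnv xshp
Hunk 3: at line 1 remove [nyy] add [hzqa] -> 7 lines: csxxg cafkc hzqa cdlr yvcir cfnv xshp
Final line count: 7

Answer: 7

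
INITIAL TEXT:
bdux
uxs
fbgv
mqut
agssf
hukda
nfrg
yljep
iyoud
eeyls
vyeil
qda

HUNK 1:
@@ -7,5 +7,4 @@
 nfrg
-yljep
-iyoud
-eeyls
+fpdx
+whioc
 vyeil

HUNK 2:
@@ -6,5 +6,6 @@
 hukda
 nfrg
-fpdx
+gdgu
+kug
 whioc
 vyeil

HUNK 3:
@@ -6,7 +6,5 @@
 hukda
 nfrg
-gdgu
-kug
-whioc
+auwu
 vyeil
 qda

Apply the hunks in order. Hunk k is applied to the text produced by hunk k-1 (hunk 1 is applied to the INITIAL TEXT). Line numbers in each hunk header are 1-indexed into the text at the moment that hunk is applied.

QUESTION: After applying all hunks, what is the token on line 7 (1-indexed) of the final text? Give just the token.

Answer: nfrg

Derivation:
Hunk 1: at line 7 remove [yljep,iyoud,eeyls] add [fpdx,whioc] -> 11 lines: bdux uxs fbgv mqut agssf hukda nfrg fpdx whioc vyeil qda
Hunk 2: at line 6 remove [fpdx] add [gdgu,kug] -> 12 lines: bdux uxs fbgv mqut agssf hukda nfrg gdgu kug whioc vyeil qda
Hunk 3: at line 6 remove [gdgu,kug,whioc] add [auwu] -> 10 lines: bdux uxs fbgv mqut agssf hukda nfrg auwu vyeil qda
Final line 7: nfrg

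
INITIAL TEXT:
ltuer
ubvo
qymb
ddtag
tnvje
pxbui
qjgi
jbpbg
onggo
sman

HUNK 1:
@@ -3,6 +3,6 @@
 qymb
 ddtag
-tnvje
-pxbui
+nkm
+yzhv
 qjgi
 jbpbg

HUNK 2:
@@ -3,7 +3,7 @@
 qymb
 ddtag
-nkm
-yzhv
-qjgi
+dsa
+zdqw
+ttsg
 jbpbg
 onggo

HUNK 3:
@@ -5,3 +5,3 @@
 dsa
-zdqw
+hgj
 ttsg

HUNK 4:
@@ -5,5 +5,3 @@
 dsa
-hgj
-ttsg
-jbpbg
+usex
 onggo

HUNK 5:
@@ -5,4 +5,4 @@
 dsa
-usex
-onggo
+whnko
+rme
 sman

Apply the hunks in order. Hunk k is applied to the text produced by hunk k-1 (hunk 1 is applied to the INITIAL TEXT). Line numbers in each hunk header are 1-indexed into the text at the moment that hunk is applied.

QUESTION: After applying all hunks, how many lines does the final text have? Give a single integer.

Answer: 8

Derivation:
Hunk 1: at line 3 remove [tnvje,pxbui] add [nkm,yzhv] -> 10 lines: ltuer ubvo qymb ddtag nkm yzhv qjgi jbpbg onggo sman
Hunk 2: at line 3 remove [nkm,yzhv,qjgi] add [dsa,zdqw,ttsg] -> 10 lines: ltuer ubvo qymb ddtag dsa zdqw ttsg jbpbg onggo sman
Hunk 3: at line 5 remove [zdqw] add [hgj] -> 10 lines: ltuer ubvo qymb ddtag dsa hgj ttsg jbpbg onggo sman
Hunk 4: at line 5 remove [hgj,ttsg,jbpbg] add [usex] -> 8 lines: ltuer ubvo qymb ddtag dsa usex onggo sman
Hunk 5: at line 5 remove [usex,onggo] add [whnko,rme] -> 8 lines: ltuer ubvo qymb ddtag dsa whnko rme sman
Final line count: 8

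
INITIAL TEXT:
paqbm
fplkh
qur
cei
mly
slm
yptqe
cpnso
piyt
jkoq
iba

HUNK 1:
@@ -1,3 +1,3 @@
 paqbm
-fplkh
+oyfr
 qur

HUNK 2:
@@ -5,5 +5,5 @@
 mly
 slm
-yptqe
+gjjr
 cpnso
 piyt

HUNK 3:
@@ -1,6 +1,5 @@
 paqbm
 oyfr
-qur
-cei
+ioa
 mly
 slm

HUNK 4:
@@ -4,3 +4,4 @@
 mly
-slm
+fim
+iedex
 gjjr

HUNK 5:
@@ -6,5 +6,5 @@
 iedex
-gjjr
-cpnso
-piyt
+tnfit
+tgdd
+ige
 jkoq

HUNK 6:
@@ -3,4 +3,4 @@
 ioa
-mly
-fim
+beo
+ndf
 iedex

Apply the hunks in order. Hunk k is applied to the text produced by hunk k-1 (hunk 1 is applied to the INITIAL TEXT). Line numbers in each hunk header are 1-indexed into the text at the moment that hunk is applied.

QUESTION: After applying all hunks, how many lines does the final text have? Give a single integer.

Answer: 11

Derivation:
Hunk 1: at line 1 remove [fplkh] add [oyfr] -> 11 lines: paqbm oyfr qur cei mly slm yptqe cpnso piyt jkoq iba
Hunk 2: at line 5 remove [yptqe] add [gjjr] -> 11 lines: paqbm oyfr qur cei mly slm gjjr cpnso piyt jkoq iba
Hunk 3: at line 1 remove [qur,cei] add [ioa] -> 10 lines: paqbm oyfr ioa mly slm gjjr cpnso piyt jkoq iba
Hunk 4: at line 4 remove [slm] add [fim,iedex] -> 11 lines: paqbm oyfr ioa mly fim iedex gjjr cpnso piyt jkoq iba
Hunk 5: at line 6 remove [gjjr,cpnso,piyt] add [tnfit,tgdd,ige] -> 11 lines: paqbm oyfr ioa mly fim iedex tnfit tgdd ige jkoq iba
Hunk 6: at line 3 remove [mly,fim] add [beo,ndf] -> 11 lines: paqbm oyfr ioa beo ndf iedex tnfit tgdd ige jkoq iba
Final line count: 11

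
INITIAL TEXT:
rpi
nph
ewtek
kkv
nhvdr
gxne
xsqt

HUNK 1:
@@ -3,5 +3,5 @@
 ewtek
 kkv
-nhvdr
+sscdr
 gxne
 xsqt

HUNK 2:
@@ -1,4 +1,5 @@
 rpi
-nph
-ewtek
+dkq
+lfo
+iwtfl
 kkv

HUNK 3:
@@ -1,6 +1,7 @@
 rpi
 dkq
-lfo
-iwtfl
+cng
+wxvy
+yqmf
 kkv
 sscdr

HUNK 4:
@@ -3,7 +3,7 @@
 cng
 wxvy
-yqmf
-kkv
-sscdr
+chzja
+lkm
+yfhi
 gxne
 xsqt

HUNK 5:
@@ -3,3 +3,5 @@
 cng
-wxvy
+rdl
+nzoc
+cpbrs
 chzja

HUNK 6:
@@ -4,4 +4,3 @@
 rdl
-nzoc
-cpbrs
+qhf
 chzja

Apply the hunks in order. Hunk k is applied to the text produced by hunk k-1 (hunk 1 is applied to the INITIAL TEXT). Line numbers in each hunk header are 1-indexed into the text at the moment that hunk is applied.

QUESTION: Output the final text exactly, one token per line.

Hunk 1: at line 3 remove [nhvdr] add [sscdr] -> 7 lines: rpi nph ewtek kkv sscdr gxne xsqt
Hunk 2: at line 1 remove [nph,ewtek] add [dkq,lfo,iwtfl] -> 8 lines: rpi dkq lfo iwtfl kkv sscdr gxne xsqt
Hunk 3: at line 1 remove [lfo,iwtfl] add [cng,wxvy,yqmf] -> 9 lines: rpi dkq cng wxvy yqmf kkv sscdr gxne xsqt
Hunk 4: at line 3 remove [yqmf,kkv,sscdr] add [chzja,lkm,yfhi] -> 9 lines: rpi dkq cng wxvy chzja lkm yfhi gxne xsqt
Hunk 5: at line 3 remove [wxvy] add [rdl,nzoc,cpbrs] -> 11 lines: rpi dkq cng rdl nzoc cpbrs chzja lkm yfhi gxne xsqt
Hunk 6: at line 4 remove [nzoc,cpbrs] add [qhf] -> 10 lines: rpi dkq cng rdl qhf chzja lkm yfhi gxne xsqt

Answer: rpi
dkq
cng
rdl
qhf
chzja
lkm
yfhi
gxne
xsqt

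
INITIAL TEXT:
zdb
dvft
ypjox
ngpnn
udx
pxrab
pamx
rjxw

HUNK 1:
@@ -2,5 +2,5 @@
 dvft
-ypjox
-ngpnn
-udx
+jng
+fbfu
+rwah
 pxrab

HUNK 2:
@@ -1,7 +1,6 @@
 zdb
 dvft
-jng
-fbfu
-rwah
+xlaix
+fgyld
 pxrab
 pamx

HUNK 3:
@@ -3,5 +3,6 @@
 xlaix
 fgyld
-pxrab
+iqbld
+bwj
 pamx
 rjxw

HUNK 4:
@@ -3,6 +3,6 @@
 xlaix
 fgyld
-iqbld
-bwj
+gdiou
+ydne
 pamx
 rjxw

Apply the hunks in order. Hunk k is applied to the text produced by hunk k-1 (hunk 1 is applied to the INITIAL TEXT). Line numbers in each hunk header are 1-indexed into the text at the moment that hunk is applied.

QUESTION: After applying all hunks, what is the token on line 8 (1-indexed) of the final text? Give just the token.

Answer: rjxw

Derivation:
Hunk 1: at line 2 remove [ypjox,ngpnn,udx] add [jng,fbfu,rwah] -> 8 lines: zdb dvft jng fbfu rwah pxrab pamx rjxw
Hunk 2: at line 1 remove [jng,fbfu,rwah] add [xlaix,fgyld] -> 7 lines: zdb dvft xlaix fgyld pxrab pamx rjxw
Hunk 3: at line 3 remove [pxrab] add [iqbld,bwj] -> 8 lines: zdb dvft xlaix fgyld iqbld bwj pamx rjxw
Hunk 4: at line 3 remove [iqbld,bwj] add [gdiou,ydne] -> 8 lines: zdb dvft xlaix fgyld gdiou ydne pamx rjxw
Final line 8: rjxw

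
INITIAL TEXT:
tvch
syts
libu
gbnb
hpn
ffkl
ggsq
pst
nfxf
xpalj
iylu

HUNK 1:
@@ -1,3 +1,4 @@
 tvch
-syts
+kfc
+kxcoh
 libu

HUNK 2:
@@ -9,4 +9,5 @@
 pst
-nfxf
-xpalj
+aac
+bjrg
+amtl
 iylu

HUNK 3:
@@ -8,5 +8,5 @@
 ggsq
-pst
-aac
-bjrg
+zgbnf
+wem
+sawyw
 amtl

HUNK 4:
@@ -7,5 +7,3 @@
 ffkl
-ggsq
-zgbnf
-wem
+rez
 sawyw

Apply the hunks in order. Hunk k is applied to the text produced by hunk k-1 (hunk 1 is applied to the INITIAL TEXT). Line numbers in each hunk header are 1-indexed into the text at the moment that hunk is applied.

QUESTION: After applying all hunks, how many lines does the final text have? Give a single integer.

Hunk 1: at line 1 remove [syts] add [kfc,kxcoh] -> 12 lines: tvch kfc kxcoh libu gbnb hpn ffkl ggsq pst nfxf xpalj iylu
Hunk 2: at line 9 remove [nfxf,xpalj] add [aac,bjrg,amtl] -> 13 lines: tvch kfc kxcoh libu gbnb hpn ffkl ggsq pst aac bjrg amtl iylu
Hunk 3: at line 8 remove [pst,aac,bjrg] add [zgbnf,wem,sawyw] -> 13 lines: tvch kfc kxcoh libu gbnb hpn ffkl ggsq zgbnf wem sawyw amtl iylu
Hunk 4: at line 7 remove [ggsq,zgbnf,wem] add [rez] -> 11 lines: tvch kfc kxcoh libu gbnb hpn ffkl rez sawyw amtl iylu
Final line count: 11

Answer: 11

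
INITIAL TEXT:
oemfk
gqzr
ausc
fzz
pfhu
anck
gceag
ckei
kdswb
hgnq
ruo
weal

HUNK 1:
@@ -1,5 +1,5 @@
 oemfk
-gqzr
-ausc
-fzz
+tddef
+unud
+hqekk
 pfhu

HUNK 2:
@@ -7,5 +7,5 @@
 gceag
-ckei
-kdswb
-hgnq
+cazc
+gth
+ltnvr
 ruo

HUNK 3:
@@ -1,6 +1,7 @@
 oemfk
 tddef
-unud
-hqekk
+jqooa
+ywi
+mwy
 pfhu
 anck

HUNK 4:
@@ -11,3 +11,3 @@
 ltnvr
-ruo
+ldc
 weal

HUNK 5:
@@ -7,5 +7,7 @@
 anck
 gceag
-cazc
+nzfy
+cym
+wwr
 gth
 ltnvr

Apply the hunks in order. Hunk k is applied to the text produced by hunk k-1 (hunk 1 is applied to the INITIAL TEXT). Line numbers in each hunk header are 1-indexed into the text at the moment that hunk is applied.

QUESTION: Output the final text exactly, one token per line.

Answer: oemfk
tddef
jqooa
ywi
mwy
pfhu
anck
gceag
nzfy
cym
wwr
gth
ltnvr
ldc
weal

Derivation:
Hunk 1: at line 1 remove [gqzr,ausc,fzz] add [tddef,unud,hqekk] -> 12 lines: oemfk tddef unud hqekk pfhu anck gceag ckei kdswb hgnq ruo weal
Hunk 2: at line 7 remove [ckei,kdswb,hgnq] add [cazc,gth,ltnvr] -> 12 lines: oemfk tddef unud hqekk pfhu anck gceag cazc gth ltnvr ruo weal
Hunk 3: at line 1 remove [unud,hqekk] add [jqooa,ywi,mwy] -> 13 lines: oemfk tddef jqooa ywi mwy pfhu anck gceag cazc gth ltnvr ruo weal
Hunk 4: at line 11 remove [ruo] add [ldc] -> 13 lines: oemfk tddef jqooa ywi mwy pfhu anck gceag cazc gth ltnvr ldc weal
Hunk 5: at line 7 remove [cazc] add [nzfy,cym,wwr] -> 15 lines: oemfk tddef jqooa ywi mwy pfhu anck gceag nzfy cym wwr gth ltnvr ldc weal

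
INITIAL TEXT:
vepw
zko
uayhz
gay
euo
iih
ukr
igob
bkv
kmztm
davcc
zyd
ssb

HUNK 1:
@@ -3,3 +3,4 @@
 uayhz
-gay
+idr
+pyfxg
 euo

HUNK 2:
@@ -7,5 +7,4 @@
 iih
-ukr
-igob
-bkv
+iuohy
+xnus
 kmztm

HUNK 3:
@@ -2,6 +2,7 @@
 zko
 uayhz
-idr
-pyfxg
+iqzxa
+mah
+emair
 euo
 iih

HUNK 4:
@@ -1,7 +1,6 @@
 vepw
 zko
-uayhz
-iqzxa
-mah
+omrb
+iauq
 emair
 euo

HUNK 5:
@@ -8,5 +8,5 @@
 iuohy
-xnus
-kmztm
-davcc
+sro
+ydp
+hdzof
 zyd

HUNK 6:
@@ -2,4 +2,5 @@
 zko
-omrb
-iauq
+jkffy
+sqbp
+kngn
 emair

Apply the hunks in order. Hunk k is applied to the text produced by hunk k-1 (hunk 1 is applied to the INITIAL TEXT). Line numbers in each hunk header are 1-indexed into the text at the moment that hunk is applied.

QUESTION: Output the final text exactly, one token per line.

Hunk 1: at line 3 remove [gay] add [idr,pyfxg] -> 14 lines: vepw zko uayhz idr pyfxg euo iih ukr igob bkv kmztm davcc zyd ssb
Hunk 2: at line 7 remove [ukr,igob,bkv] add [iuohy,xnus] -> 13 lines: vepw zko uayhz idr pyfxg euo iih iuohy xnus kmztm davcc zyd ssb
Hunk 3: at line 2 remove [idr,pyfxg] add [iqzxa,mah,emair] -> 14 lines: vepw zko uayhz iqzxa mah emair euo iih iuohy xnus kmztm davcc zyd ssb
Hunk 4: at line 1 remove [uayhz,iqzxa,mah] add [omrb,iauq] -> 13 lines: vepw zko omrb iauq emair euo iih iuohy xnus kmztm davcc zyd ssb
Hunk 5: at line 8 remove [xnus,kmztm,davcc] add [sro,ydp,hdzof] -> 13 lines: vepw zko omrb iauq emair euo iih iuohy sro ydp hdzof zyd ssb
Hunk 6: at line 2 remove [omrb,iauq] add [jkffy,sqbp,kngn] -> 14 lines: vepw zko jkffy sqbp kngn emair euo iih iuohy sro ydp hdzof zyd ssb

Answer: vepw
zko
jkffy
sqbp
kngn
emair
euo
iih
iuohy
sro
ydp
hdzof
zyd
ssb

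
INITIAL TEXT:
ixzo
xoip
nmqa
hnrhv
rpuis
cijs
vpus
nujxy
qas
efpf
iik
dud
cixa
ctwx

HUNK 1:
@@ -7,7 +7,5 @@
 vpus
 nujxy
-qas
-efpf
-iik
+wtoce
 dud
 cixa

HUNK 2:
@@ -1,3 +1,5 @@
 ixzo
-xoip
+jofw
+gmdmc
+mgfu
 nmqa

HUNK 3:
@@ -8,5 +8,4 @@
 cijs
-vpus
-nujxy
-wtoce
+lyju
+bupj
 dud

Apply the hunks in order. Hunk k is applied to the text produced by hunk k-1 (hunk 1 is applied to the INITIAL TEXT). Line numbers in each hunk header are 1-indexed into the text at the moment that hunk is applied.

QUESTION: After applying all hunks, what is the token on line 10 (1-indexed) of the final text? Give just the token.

Answer: bupj

Derivation:
Hunk 1: at line 7 remove [qas,efpf,iik] add [wtoce] -> 12 lines: ixzo xoip nmqa hnrhv rpuis cijs vpus nujxy wtoce dud cixa ctwx
Hunk 2: at line 1 remove [xoip] add [jofw,gmdmc,mgfu] -> 14 lines: ixzo jofw gmdmc mgfu nmqa hnrhv rpuis cijs vpus nujxy wtoce dud cixa ctwx
Hunk 3: at line 8 remove [vpus,nujxy,wtoce] add [lyju,bupj] -> 13 lines: ixzo jofw gmdmc mgfu nmqa hnrhv rpuis cijs lyju bupj dud cixa ctwx
Final line 10: bupj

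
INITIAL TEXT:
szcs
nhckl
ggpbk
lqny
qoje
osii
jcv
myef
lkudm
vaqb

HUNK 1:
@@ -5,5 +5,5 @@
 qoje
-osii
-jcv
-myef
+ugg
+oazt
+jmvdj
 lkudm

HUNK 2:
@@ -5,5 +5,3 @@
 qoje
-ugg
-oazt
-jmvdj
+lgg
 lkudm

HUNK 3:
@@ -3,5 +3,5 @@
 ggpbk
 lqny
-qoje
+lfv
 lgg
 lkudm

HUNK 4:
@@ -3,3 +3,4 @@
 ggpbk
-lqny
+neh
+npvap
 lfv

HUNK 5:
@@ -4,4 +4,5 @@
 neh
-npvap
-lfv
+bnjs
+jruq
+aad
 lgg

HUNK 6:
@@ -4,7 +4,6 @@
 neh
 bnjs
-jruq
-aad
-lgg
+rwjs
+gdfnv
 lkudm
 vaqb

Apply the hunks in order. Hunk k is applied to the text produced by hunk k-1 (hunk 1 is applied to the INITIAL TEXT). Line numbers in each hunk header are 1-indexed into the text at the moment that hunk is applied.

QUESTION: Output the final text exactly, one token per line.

Answer: szcs
nhckl
ggpbk
neh
bnjs
rwjs
gdfnv
lkudm
vaqb

Derivation:
Hunk 1: at line 5 remove [osii,jcv,myef] add [ugg,oazt,jmvdj] -> 10 lines: szcs nhckl ggpbk lqny qoje ugg oazt jmvdj lkudm vaqb
Hunk 2: at line 5 remove [ugg,oazt,jmvdj] add [lgg] -> 8 lines: szcs nhckl ggpbk lqny qoje lgg lkudm vaqb
Hunk 3: at line 3 remove [qoje] add [lfv] -> 8 lines: szcs nhckl ggpbk lqny lfv lgg lkudm vaqb
Hunk 4: at line 3 remove [lqny] add [neh,npvap] -> 9 lines: szcs nhckl ggpbk neh npvap lfv lgg lkudm vaqb
Hunk 5: at line 4 remove [npvap,lfv] add [bnjs,jruq,aad] -> 10 lines: szcs nhckl ggpbk neh bnjs jruq aad lgg lkudm vaqb
Hunk 6: at line 4 remove [jruq,aad,lgg] add [rwjs,gdfnv] -> 9 lines: szcs nhckl ggpbk neh bnjs rwjs gdfnv lkudm vaqb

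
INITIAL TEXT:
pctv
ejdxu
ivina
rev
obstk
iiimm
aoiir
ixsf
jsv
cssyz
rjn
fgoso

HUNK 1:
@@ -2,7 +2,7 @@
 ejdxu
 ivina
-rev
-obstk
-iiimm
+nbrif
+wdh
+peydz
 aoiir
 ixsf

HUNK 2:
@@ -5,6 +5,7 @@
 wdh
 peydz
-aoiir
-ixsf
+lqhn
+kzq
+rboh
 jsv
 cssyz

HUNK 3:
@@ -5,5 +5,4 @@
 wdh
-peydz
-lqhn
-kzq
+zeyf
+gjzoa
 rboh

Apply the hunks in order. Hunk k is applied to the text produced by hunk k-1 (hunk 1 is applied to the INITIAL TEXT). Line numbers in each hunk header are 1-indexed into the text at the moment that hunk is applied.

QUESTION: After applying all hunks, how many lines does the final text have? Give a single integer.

Hunk 1: at line 2 remove [rev,obstk,iiimm] add [nbrif,wdh,peydz] -> 12 lines: pctv ejdxu ivina nbrif wdh peydz aoiir ixsf jsv cssyz rjn fgoso
Hunk 2: at line 5 remove [aoiir,ixsf] add [lqhn,kzq,rboh] -> 13 lines: pctv ejdxu ivina nbrif wdh peydz lqhn kzq rboh jsv cssyz rjn fgoso
Hunk 3: at line 5 remove [peydz,lqhn,kzq] add [zeyf,gjzoa] -> 12 lines: pctv ejdxu ivina nbrif wdh zeyf gjzoa rboh jsv cssyz rjn fgoso
Final line count: 12

Answer: 12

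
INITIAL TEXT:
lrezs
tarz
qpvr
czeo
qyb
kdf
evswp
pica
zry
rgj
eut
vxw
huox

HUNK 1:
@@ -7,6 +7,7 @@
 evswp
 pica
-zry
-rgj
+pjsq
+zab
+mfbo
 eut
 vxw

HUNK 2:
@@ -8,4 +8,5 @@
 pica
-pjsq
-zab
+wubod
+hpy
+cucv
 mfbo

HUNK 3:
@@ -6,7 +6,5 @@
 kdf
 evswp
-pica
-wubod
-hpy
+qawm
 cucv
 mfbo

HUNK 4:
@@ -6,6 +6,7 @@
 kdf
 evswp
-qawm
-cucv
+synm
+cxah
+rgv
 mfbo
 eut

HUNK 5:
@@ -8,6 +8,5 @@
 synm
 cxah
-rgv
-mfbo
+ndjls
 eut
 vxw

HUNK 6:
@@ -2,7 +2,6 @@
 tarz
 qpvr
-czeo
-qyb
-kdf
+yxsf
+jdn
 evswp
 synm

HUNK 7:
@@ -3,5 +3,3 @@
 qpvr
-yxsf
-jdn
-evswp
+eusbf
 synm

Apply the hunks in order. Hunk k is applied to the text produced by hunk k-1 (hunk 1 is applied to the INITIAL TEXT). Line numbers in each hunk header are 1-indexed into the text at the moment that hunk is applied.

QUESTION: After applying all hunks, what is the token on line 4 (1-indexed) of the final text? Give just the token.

Hunk 1: at line 7 remove [zry,rgj] add [pjsq,zab,mfbo] -> 14 lines: lrezs tarz qpvr czeo qyb kdf evswp pica pjsq zab mfbo eut vxw huox
Hunk 2: at line 8 remove [pjsq,zab] add [wubod,hpy,cucv] -> 15 lines: lrezs tarz qpvr czeo qyb kdf evswp pica wubod hpy cucv mfbo eut vxw huox
Hunk 3: at line 6 remove [pica,wubod,hpy] add [qawm] -> 13 lines: lrezs tarz qpvr czeo qyb kdf evswp qawm cucv mfbo eut vxw huox
Hunk 4: at line 6 remove [qawm,cucv] add [synm,cxah,rgv] -> 14 lines: lrezs tarz qpvr czeo qyb kdf evswp synm cxah rgv mfbo eut vxw huox
Hunk 5: at line 8 remove [rgv,mfbo] add [ndjls] -> 13 lines: lrezs tarz qpvr czeo qyb kdf evswp synm cxah ndjls eut vxw huox
Hunk 6: at line 2 remove [czeo,qyb,kdf] add [yxsf,jdn] -> 12 lines: lrezs tarz qpvr yxsf jdn evswp synm cxah ndjls eut vxw huox
Hunk 7: at line 3 remove [yxsf,jdn,evswp] add [eusbf] -> 10 lines: lrezs tarz qpvr eusbf synm cxah ndjls eut vxw huox
Final line 4: eusbf

Answer: eusbf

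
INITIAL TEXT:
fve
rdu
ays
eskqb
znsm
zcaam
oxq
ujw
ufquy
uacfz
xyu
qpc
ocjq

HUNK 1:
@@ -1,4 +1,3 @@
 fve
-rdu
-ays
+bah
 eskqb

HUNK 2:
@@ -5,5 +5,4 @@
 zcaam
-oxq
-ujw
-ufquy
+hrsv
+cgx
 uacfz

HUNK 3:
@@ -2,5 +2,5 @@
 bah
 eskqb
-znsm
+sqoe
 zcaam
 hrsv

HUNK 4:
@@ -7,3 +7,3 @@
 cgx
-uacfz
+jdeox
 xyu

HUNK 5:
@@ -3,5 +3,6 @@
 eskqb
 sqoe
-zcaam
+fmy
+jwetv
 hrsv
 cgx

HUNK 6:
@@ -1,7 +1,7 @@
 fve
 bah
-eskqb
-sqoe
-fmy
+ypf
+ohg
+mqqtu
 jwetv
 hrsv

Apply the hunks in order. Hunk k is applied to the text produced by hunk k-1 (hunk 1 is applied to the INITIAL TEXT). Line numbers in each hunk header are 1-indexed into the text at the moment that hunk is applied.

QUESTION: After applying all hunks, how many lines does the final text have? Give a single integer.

Answer: 12

Derivation:
Hunk 1: at line 1 remove [rdu,ays] add [bah] -> 12 lines: fve bah eskqb znsm zcaam oxq ujw ufquy uacfz xyu qpc ocjq
Hunk 2: at line 5 remove [oxq,ujw,ufquy] add [hrsv,cgx] -> 11 lines: fve bah eskqb znsm zcaam hrsv cgx uacfz xyu qpc ocjq
Hunk 3: at line 2 remove [znsm] add [sqoe] -> 11 lines: fve bah eskqb sqoe zcaam hrsv cgx uacfz xyu qpc ocjq
Hunk 4: at line 7 remove [uacfz] add [jdeox] -> 11 lines: fve bah eskqb sqoe zcaam hrsv cgx jdeox xyu qpc ocjq
Hunk 5: at line 3 remove [zcaam] add [fmy,jwetv] -> 12 lines: fve bah eskqb sqoe fmy jwetv hrsv cgx jdeox xyu qpc ocjq
Hunk 6: at line 1 remove [eskqb,sqoe,fmy] add [ypf,ohg,mqqtu] -> 12 lines: fve bah ypf ohg mqqtu jwetv hrsv cgx jdeox xyu qpc ocjq
Final line count: 12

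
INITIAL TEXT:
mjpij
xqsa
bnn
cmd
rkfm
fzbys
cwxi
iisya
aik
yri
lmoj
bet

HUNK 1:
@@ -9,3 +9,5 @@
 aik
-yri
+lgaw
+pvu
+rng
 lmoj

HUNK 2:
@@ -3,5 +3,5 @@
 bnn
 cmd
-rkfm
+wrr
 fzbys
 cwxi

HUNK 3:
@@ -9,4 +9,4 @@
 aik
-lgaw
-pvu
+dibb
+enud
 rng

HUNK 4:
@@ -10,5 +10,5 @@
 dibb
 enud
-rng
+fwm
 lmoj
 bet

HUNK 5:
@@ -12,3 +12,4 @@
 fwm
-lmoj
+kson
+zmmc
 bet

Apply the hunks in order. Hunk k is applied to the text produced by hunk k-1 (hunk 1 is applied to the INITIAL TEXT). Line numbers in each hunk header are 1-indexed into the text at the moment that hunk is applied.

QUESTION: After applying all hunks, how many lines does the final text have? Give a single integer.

Answer: 15

Derivation:
Hunk 1: at line 9 remove [yri] add [lgaw,pvu,rng] -> 14 lines: mjpij xqsa bnn cmd rkfm fzbys cwxi iisya aik lgaw pvu rng lmoj bet
Hunk 2: at line 3 remove [rkfm] add [wrr] -> 14 lines: mjpij xqsa bnn cmd wrr fzbys cwxi iisya aik lgaw pvu rng lmoj bet
Hunk 3: at line 9 remove [lgaw,pvu] add [dibb,enud] -> 14 lines: mjpij xqsa bnn cmd wrr fzbys cwxi iisya aik dibb enud rng lmoj bet
Hunk 4: at line 10 remove [rng] add [fwm] -> 14 lines: mjpij xqsa bnn cmd wrr fzbys cwxi iisya aik dibb enud fwm lmoj bet
Hunk 5: at line 12 remove [lmoj] add [kson,zmmc] -> 15 lines: mjpij xqsa bnn cmd wrr fzbys cwxi iisya aik dibb enud fwm kson zmmc bet
Final line count: 15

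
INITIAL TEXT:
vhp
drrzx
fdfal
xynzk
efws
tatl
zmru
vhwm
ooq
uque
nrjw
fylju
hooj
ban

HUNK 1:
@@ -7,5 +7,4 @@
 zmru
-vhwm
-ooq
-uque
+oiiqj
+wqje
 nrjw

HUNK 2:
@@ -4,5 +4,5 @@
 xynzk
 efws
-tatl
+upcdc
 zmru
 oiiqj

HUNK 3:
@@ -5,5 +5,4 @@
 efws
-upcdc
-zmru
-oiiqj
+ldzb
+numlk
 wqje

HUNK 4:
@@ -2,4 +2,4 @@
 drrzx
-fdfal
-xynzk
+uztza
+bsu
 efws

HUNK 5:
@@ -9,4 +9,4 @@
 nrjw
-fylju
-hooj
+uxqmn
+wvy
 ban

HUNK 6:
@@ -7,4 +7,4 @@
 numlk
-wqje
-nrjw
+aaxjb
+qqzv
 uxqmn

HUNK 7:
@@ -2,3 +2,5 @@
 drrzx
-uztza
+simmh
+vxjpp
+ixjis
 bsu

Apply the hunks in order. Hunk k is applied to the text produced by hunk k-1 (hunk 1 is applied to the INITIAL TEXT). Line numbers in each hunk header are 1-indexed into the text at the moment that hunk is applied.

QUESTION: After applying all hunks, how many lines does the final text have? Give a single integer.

Answer: 14

Derivation:
Hunk 1: at line 7 remove [vhwm,ooq,uque] add [oiiqj,wqje] -> 13 lines: vhp drrzx fdfal xynzk efws tatl zmru oiiqj wqje nrjw fylju hooj ban
Hunk 2: at line 4 remove [tatl] add [upcdc] -> 13 lines: vhp drrzx fdfal xynzk efws upcdc zmru oiiqj wqje nrjw fylju hooj ban
Hunk 3: at line 5 remove [upcdc,zmru,oiiqj] add [ldzb,numlk] -> 12 lines: vhp drrzx fdfal xynzk efws ldzb numlk wqje nrjw fylju hooj ban
Hunk 4: at line 2 remove [fdfal,xynzk] add [uztza,bsu] -> 12 lines: vhp drrzx uztza bsu efws ldzb numlk wqje nrjw fylju hooj ban
Hunk 5: at line 9 remove [fylju,hooj] add [uxqmn,wvy] -> 12 lines: vhp drrzx uztza bsu efws ldzb numlk wqje nrjw uxqmn wvy ban
Hunk 6: at line 7 remove [wqje,nrjw] add [aaxjb,qqzv] -> 12 lines: vhp drrzx uztza bsu efws ldzb numlk aaxjb qqzv uxqmn wvy ban
Hunk 7: at line 2 remove [uztza] add [simmh,vxjpp,ixjis] -> 14 lines: vhp drrzx simmh vxjpp ixjis bsu efws ldzb numlk aaxjb qqzv uxqmn wvy ban
Final line count: 14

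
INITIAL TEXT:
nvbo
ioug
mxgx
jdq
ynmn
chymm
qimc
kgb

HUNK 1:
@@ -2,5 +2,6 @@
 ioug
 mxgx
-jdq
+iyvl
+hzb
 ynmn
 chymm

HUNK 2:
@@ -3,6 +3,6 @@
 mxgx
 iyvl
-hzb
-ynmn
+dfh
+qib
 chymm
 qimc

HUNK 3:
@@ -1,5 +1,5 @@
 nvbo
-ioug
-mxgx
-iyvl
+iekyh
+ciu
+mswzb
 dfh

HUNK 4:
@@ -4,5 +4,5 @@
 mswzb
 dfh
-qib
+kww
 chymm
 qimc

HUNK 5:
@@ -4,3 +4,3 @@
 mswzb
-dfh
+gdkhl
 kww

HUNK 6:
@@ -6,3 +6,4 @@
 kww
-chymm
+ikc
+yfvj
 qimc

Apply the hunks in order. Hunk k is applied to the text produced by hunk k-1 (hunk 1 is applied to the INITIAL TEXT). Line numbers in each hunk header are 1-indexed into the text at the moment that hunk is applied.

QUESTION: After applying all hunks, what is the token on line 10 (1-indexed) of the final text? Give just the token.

Answer: kgb

Derivation:
Hunk 1: at line 2 remove [jdq] add [iyvl,hzb] -> 9 lines: nvbo ioug mxgx iyvl hzb ynmn chymm qimc kgb
Hunk 2: at line 3 remove [hzb,ynmn] add [dfh,qib] -> 9 lines: nvbo ioug mxgx iyvl dfh qib chymm qimc kgb
Hunk 3: at line 1 remove [ioug,mxgx,iyvl] add [iekyh,ciu,mswzb] -> 9 lines: nvbo iekyh ciu mswzb dfh qib chymm qimc kgb
Hunk 4: at line 4 remove [qib] add [kww] -> 9 lines: nvbo iekyh ciu mswzb dfh kww chymm qimc kgb
Hunk 5: at line 4 remove [dfh] add [gdkhl] -> 9 lines: nvbo iekyh ciu mswzb gdkhl kww chymm qimc kgb
Hunk 6: at line 6 remove [chymm] add [ikc,yfvj] -> 10 lines: nvbo iekyh ciu mswzb gdkhl kww ikc yfvj qimc kgb
Final line 10: kgb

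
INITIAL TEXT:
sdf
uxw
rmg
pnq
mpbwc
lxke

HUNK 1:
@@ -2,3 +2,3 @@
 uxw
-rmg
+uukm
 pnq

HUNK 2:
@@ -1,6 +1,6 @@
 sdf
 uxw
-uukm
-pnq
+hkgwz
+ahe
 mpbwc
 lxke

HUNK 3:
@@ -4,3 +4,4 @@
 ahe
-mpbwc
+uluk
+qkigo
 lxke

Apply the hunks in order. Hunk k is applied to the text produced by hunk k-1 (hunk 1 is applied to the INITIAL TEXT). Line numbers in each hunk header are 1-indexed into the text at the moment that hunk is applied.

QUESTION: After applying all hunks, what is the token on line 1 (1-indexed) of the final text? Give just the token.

Answer: sdf

Derivation:
Hunk 1: at line 2 remove [rmg] add [uukm] -> 6 lines: sdf uxw uukm pnq mpbwc lxke
Hunk 2: at line 1 remove [uukm,pnq] add [hkgwz,ahe] -> 6 lines: sdf uxw hkgwz ahe mpbwc lxke
Hunk 3: at line 4 remove [mpbwc] add [uluk,qkigo] -> 7 lines: sdf uxw hkgwz ahe uluk qkigo lxke
Final line 1: sdf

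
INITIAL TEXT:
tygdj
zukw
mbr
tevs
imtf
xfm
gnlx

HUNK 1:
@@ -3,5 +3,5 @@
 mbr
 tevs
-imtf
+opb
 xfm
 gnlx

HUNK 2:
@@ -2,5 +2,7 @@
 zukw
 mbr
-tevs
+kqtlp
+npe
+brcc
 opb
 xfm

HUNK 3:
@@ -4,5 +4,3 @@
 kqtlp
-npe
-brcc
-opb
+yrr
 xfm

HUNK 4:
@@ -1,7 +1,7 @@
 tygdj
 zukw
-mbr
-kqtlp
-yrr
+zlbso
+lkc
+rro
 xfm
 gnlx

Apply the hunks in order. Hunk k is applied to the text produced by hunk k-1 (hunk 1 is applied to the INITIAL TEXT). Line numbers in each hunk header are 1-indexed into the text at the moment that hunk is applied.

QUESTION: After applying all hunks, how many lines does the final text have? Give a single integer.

Hunk 1: at line 3 remove [imtf] add [opb] -> 7 lines: tygdj zukw mbr tevs opb xfm gnlx
Hunk 2: at line 2 remove [tevs] add [kqtlp,npe,brcc] -> 9 lines: tygdj zukw mbr kqtlp npe brcc opb xfm gnlx
Hunk 3: at line 4 remove [npe,brcc,opb] add [yrr] -> 7 lines: tygdj zukw mbr kqtlp yrr xfm gnlx
Hunk 4: at line 1 remove [mbr,kqtlp,yrr] add [zlbso,lkc,rro] -> 7 lines: tygdj zukw zlbso lkc rro xfm gnlx
Final line count: 7

Answer: 7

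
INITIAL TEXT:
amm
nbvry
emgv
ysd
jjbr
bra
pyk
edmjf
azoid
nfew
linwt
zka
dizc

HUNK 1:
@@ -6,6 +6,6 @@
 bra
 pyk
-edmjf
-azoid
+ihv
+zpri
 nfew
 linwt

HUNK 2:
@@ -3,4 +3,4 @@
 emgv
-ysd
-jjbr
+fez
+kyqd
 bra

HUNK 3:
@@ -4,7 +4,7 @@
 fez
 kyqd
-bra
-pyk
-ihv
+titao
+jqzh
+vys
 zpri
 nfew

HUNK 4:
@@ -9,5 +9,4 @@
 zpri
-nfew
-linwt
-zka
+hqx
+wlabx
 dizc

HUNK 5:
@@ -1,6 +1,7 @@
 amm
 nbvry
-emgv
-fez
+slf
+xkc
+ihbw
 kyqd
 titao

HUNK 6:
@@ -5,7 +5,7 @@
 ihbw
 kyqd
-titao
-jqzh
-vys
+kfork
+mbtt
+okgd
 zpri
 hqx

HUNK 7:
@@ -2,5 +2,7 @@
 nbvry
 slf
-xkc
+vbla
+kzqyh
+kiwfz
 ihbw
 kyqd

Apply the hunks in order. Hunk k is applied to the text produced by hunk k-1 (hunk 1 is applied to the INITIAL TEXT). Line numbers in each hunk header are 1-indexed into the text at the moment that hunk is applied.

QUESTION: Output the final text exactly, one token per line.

Hunk 1: at line 6 remove [edmjf,azoid] add [ihv,zpri] -> 13 lines: amm nbvry emgv ysd jjbr bra pyk ihv zpri nfew linwt zka dizc
Hunk 2: at line 3 remove [ysd,jjbr] add [fez,kyqd] -> 13 lines: amm nbvry emgv fez kyqd bra pyk ihv zpri nfew linwt zka dizc
Hunk 3: at line 4 remove [bra,pyk,ihv] add [titao,jqzh,vys] -> 13 lines: amm nbvry emgv fez kyqd titao jqzh vys zpri nfew linwt zka dizc
Hunk 4: at line 9 remove [nfew,linwt,zka] add [hqx,wlabx] -> 12 lines: amm nbvry emgv fez kyqd titao jqzh vys zpri hqx wlabx dizc
Hunk 5: at line 1 remove [emgv,fez] add [slf,xkc,ihbw] -> 13 lines: amm nbvry slf xkc ihbw kyqd titao jqzh vys zpri hqx wlabx dizc
Hunk 6: at line 5 remove [titao,jqzh,vys] add [kfork,mbtt,okgd] -> 13 lines: amm nbvry slf xkc ihbw kyqd kfork mbtt okgd zpri hqx wlabx dizc
Hunk 7: at line 2 remove [xkc] add [vbla,kzqyh,kiwfz] -> 15 lines: amm nbvry slf vbla kzqyh kiwfz ihbw kyqd kfork mbtt okgd zpri hqx wlabx dizc

Answer: amm
nbvry
slf
vbla
kzqyh
kiwfz
ihbw
kyqd
kfork
mbtt
okgd
zpri
hqx
wlabx
dizc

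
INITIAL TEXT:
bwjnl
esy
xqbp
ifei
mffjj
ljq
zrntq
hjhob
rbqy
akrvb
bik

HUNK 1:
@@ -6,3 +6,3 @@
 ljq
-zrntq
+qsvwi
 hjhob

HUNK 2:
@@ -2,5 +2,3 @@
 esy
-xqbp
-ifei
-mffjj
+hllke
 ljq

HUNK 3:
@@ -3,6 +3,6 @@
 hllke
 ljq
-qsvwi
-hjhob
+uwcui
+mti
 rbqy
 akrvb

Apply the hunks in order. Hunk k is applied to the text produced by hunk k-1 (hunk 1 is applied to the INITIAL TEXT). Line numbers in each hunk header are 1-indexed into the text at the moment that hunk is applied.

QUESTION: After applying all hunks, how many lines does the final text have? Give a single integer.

Answer: 9

Derivation:
Hunk 1: at line 6 remove [zrntq] add [qsvwi] -> 11 lines: bwjnl esy xqbp ifei mffjj ljq qsvwi hjhob rbqy akrvb bik
Hunk 2: at line 2 remove [xqbp,ifei,mffjj] add [hllke] -> 9 lines: bwjnl esy hllke ljq qsvwi hjhob rbqy akrvb bik
Hunk 3: at line 3 remove [qsvwi,hjhob] add [uwcui,mti] -> 9 lines: bwjnl esy hllke ljq uwcui mti rbqy akrvb bik
Final line count: 9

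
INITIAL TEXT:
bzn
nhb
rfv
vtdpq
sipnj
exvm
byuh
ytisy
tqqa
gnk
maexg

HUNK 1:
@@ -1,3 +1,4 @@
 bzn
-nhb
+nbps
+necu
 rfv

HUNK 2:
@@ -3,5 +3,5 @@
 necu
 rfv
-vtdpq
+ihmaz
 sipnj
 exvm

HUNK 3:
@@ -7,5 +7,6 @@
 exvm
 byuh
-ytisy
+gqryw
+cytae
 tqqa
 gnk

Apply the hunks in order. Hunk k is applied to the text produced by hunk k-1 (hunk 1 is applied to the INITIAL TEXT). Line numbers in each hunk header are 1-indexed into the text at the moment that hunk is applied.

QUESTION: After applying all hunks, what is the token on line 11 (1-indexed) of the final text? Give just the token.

Hunk 1: at line 1 remove [nhb] add [nbps,necu] -> 12 lines: bzn nbps necu rfv vtdpq sipnj exvm byuh ytisy tqqa gnk maexg
Hunk 2: at line 3 remove [vtdpq] add [ihmaz] -> 12 lines: bzn nbps necu rfv ihmaz sipnj exvm byuh ytisy tqqa gnk maexg
Hunk 3: at line 7 remove [ytisy] add [gqryw,cytae] -> 13 lines: bzn nbps necu rfv ihmaz sipnj exvm byuh gqryw cytae tqqa gnk maexg
Final line 11: tqqa

Answer: tqqa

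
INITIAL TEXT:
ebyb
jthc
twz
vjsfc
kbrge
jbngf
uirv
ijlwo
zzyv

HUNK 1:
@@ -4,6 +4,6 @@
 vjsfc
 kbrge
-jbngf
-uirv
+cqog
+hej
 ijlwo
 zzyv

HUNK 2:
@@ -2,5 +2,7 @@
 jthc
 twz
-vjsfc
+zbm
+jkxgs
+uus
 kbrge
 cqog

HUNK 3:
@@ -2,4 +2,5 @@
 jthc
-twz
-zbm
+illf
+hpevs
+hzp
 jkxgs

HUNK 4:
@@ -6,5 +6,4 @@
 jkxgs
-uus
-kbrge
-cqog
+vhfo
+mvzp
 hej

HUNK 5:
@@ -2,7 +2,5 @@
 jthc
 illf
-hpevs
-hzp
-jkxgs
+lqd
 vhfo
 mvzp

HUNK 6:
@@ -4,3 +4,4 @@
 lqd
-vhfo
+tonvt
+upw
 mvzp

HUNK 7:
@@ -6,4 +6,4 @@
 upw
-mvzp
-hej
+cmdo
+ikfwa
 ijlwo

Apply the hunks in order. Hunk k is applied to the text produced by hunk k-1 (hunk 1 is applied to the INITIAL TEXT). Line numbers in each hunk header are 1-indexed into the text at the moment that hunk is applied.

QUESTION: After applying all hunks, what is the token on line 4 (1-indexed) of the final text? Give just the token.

Hunk 1: at line 4 remove [jbngf,uirv] add [cqog,hej] -> 9 lines: ebyb jthc twz vjsfc kbrge cqog hej ijlwo zzyv
Hunk 2: at line 2 remove [vjsfc] add [zbm,jkxgs,uus] -> 11 lines: ebyb jthc twz zbm jkxgs uus kbrge cqog hej ijlwo zzyv
Hunk 3: at line 2 remove [twz,zbm] add [illf,hpevs,hzp] -> 12 lines: ebyb jthc illf hpevs hzp jkxgs uus kbrge cqog hej ijlwo zzyv
Hunk 4: at line 6 remove [uus,kbrge,cqog] add [vhfo,mvzp] -> 11 lines: ebyb jthc illf hpevs hzp jkxgs vhfo mvzp hej ijlwo zzyv
Hunk 5: at line 2 remove [hpevs,hzp,jkxgs] add [lqd] -> 9 lines: ebyb jthc illf lqd vhfo mvzp hej ijlwo zzyv
Hunk 6: at line 4 remove [vhfo] add [tonvt,upw] -> 10 lines: ebyb jthc illf lqd tonvt upw mvzp hej ijlwo zzyv
Hunk 7: at line 6 remove [mvzp,hej] add [cmdo,ikfwa] -> 10 lines: ebyb jthc illf lqd tonvt upw cmdo ikfwa ijlwo zzyv
Final line 4: lqd

Answer: lqd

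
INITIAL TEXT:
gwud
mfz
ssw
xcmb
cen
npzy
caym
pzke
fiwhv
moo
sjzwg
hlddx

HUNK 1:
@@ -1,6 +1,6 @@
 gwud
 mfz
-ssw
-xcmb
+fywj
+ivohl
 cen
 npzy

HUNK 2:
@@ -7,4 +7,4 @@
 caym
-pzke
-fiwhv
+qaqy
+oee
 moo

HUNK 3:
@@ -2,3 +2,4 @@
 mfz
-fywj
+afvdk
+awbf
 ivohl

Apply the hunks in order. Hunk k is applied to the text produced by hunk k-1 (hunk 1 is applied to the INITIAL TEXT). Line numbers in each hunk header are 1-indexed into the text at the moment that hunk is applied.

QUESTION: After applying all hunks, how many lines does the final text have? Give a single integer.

Hunk 1: at line 1 remove [ssw,xcmb] add [fywj,ivohl] -> 12 lines: gwud mfz fywj ivohl cen npzy caym pzke fiwhv moo sjzwg hlddx
Hunk 2: at line 7 remove [pzke,fiwhv] add [qaqy,oee] -> 12 lines: gwud mfz fywj ivohl cen npzy caym qaqy oee moo sjzwg hlddx
Hunk 3: at line 2 remove [fywj] add [afvdk,awbf] -> 13 lines: gwud mfz afvdk awbf ivohl cen npzy caym qaqy oee moo sjzwg hlddx
Final line count: 13

Answer: 13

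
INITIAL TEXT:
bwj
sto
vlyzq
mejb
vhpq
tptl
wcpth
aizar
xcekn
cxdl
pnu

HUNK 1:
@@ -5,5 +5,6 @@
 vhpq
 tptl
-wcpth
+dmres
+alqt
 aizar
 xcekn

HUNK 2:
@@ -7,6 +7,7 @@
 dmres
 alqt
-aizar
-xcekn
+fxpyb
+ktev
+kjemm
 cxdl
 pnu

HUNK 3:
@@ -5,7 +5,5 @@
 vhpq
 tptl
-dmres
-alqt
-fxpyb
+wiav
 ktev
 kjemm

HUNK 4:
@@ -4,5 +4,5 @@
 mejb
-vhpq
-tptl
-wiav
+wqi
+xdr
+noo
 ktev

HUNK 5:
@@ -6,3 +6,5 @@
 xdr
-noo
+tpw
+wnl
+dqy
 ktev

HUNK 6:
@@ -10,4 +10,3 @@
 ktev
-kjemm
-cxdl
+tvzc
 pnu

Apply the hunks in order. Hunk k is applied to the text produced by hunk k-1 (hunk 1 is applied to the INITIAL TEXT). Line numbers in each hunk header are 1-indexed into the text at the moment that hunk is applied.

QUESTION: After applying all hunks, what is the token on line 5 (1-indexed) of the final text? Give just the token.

Answer: wqi

Derivation:
Hunk 1: at line 5 remove [wcpth] add [dmres,alqt] -> 12 lines: bwj sto vlyzq mejb vhpq tptl dmres alqt aizar xcekn cxdl pnu
Hunk 2: at line 7 remove [aizar,xcekn] add [fxpyb,ktev,kjemm] -> 13 lines: bwj sto vlyzq mejb vhpq tptl dmres alqt fxpyb ktev kjemm cxdl pnu
Hunk 3: at line 5 remove [dmres,alqt,fxpyb] add [wiav] -> 11 lines: bwj sto vlyzq mejb vhpq tptl wiav ktev kjemm cxdl pnu
Hunk 4: at line 4 remove [vhpq,tptl,wiav] add [wqi,xdr,noo] -> 11 lines: bwj sto vlyzq mejb wqi xdr noo ktev kjemm cxdl pnu
Hunk 5: at line 6 remove [noo] add [tpw,wnl,dqy] -> 13 lines: bwj sto vlyzq mejb wqi xdr tpw wnl dqy ktev kjemm cxdl pnu
Hunk 6: at line 10 remove [kjemm,cxdl] add [tvzc] -> 12 lines: bwj sto vlyzq mejb wqi xdr tpw wnl dqy ktev tvzc pnu
Final line 5: wqi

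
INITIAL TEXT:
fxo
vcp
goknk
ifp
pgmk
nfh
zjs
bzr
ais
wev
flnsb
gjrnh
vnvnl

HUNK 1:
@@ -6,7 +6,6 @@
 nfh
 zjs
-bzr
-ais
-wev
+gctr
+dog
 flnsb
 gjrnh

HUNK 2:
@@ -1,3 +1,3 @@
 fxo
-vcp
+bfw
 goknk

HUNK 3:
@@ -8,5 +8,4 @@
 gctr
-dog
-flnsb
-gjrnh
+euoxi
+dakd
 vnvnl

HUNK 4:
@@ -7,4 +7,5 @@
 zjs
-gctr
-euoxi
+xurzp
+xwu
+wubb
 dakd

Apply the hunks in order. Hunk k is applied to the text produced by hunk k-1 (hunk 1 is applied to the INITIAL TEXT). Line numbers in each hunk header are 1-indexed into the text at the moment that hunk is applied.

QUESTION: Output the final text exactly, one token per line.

Answer: fxo
bfw
goknk
ifp
pgmk
nfh
zjs
xurzp
xwu
wubb
dakd
vnvnl

Derivation:
Hunk 1: at line 6 remove [bzr,ais,wev] add [gctr,dog] -> 12 lines: fxo vcp goknk ifp pgmk nfh zjs gctr dog flnsb gjrnh vnvnl
Hunk 2: at line 1 remove [vcp] add [bfw] -> 12 lines: fxo bfw goknk ifp pgmk nfh zjs gctr dog flnsb gjrnh vnvnl
Hunk 3: at line 8 remove [dog,flnsb,gjrnh] add [euoxi,dakd] -> 11 lines: fxo bfw goknk ifp pgmk nfh zjs gctr euoxi dakd vnvnl
Hunk 4: at line 7 remove [gctr,euoxi] add [xurzp,xwu,wubb] -> 12 lines: fxo bfw goknk ifp pgmk nfh zjs xurzp xwu wubb dakd vnvnl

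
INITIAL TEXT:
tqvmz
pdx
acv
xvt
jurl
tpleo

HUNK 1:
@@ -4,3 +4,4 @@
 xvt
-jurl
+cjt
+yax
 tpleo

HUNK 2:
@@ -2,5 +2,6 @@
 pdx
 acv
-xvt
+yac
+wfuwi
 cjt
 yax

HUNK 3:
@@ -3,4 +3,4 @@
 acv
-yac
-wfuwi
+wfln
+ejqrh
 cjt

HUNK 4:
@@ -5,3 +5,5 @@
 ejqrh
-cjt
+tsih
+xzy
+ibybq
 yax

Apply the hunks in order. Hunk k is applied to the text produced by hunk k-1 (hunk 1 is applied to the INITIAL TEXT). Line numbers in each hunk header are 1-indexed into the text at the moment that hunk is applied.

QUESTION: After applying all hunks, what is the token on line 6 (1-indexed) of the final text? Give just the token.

Answer: tsih

Derivation:
Hunk 1: at line 4 remove [jurl] add [cjt,yax] -> 7 lines: tqvmz pdx acv xvt cjt yax tpleo
Hunk 2: at line 2 remove [xvt] add [yac,wfuwi] -> 8 lines: tqvmz pdx acv yac wfuwi cjt yax tpleo
Hunk 3: at line 3 remove [yac,wfuwi] add [wfln,ejqrh] -> 8 lines: tqvmz pdx acv wfln ejqrh cjt yax tpleo
Hunk 4: at line 5 remove [cjt] add [tsih,xzy,ibybq] -> 10 lines: tqvmz pdx acv wfln ejqrh tsih xzy ibybq yax tpleo
Final line 6: tsih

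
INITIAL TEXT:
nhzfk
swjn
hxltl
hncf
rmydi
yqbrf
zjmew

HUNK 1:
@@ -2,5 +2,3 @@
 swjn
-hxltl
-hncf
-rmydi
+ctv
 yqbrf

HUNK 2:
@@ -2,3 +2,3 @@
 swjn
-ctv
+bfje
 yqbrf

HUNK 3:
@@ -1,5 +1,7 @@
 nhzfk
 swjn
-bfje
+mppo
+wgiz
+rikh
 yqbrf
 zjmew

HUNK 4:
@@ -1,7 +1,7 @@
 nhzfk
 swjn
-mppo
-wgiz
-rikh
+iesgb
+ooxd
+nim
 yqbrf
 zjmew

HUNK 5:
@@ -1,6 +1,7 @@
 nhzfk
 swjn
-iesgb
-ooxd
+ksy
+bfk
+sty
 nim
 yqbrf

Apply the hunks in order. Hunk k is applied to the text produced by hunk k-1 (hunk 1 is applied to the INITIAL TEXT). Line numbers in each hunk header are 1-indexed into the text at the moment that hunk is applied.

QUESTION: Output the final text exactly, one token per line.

Answer: nhzfk
swjn
ksy
bfk
sty
nim
yqbrf
zjmew

Derivation:
Hunk 1: at line 2 remove [hxltl,hncf,rmydi] add [ctv] -> 5 lines: nhzfk swjn ctv yqbrf zjmew
Hunk 2: at line 2 remove [ctv] add [bfje] -> 5 lines: nhzfk swjn bfje yqbrf zjmew
Hunk 3: at line 1 remove [bfje] add [mppo,wgiz,rikh] -> 7 lines: nhzfk swjn mppo wgiz rikh yqbrf zjmew
Hunk 4: at line 1 remove [mppo,wgiz,rikh] add [iesgb,ooxd,nim] -> 7 lines: nhzfk swjn iesgb ooxd nim yqbrf zjmew
Hunk 5: at line 1 remove [iesgb,ooxd] add [ksy,bfk,sty] -> 8 lines: nhzfk swjn ksy bfk sty nim yqbrf zjmew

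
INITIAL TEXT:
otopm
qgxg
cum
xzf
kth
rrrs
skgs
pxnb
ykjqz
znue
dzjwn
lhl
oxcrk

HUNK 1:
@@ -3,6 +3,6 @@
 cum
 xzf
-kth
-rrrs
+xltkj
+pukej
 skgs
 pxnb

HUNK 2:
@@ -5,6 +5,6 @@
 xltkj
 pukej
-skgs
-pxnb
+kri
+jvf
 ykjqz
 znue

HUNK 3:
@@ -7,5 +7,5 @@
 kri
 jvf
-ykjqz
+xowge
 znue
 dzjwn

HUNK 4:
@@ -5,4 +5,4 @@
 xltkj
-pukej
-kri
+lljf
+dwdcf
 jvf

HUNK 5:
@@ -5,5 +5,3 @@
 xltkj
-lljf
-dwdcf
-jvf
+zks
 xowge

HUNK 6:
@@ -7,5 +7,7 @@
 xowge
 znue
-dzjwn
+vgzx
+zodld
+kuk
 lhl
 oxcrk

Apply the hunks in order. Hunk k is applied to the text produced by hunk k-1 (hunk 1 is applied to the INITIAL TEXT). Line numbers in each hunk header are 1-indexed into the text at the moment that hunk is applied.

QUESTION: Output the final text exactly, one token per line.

Answer: otopm
qgxg
cum
xzf
xltkj
zks
xowge
znue
vgzx
zodld
kuk
lhl
oxcrk

Derivation:
Hunk 1: at line 3 remove [kth,rrrs] add [xltkj,pukej] -> 13 lines: otopm qgxg cum xzf xltkj pukej skgs pxnb ykjqz znue dzjwn lhl oxcrk
Hunk 2: at line 5 remove [skgs,pxnb] add [kri,jvf] -> 13 lines: otopm qgxg cum xzf xltkj pukej kri jvf ykjqz znue dzjwn lhl oxcrk
Hunk 3: at line 7 remove [ykjqz] add [xowge] -> 13 lines: otopm qgxg cum xzf xltkj pukej kri jvf xowge znue dzjwn lhl oxcrk
Hunk 4: at line 5 remove [pukej,kri] add [lljf,dwdcf] -> 13 lines: otopm qgxg cum xzf xltkj lljf dwdcf jvf xowge znue dzjwn lhl oxcrk
Hunk 5: at line 5 remove [lljf,dwdcf,jvf] add [zks] -> 11 lines: otopm qgxg cum xzf xltkj zks xowge znue dzjwn lhl oxcrk
Hunk 6: at line 7 remove [dzjwn] add [vgzx,zodld,kuk] -> 13 lines: otopm qgxg cum xzf xltkj zks xowge znue vgzx zodld kuk lhl oxcrk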